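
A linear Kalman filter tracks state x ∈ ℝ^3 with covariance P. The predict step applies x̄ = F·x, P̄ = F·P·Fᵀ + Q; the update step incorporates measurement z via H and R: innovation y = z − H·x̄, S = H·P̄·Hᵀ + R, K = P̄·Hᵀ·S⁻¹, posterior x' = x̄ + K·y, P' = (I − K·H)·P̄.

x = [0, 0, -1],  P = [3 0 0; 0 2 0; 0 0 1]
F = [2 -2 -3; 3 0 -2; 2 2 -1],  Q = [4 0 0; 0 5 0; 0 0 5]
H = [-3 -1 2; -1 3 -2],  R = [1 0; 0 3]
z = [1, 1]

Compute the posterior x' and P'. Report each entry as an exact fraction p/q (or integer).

x̄ = F·x = [3, 2, 1]
P̄ = F·P·Fᵀ + Q = [33 24 7; 24 36 20; 7 20 26]
y = z − H·x̄ = [10, 0]
S = H·P̄·Hᵀ + R = [418 -117; -117 108]
K = P̄·Hᵀ·S⁻¹ = [-983/3495 -2303/31455; -244/3495 10436/31455; 29/699 341/6291]
x' = x̄ + K·y = [131/699, 910/699, 989/699]
P' = (I − K·H)·P̄ = [131267/31455 254656/31455 63961/6291; 254656/31455 523868/31455 128564/6291; 63961/6291 128564/6291 160354/6291]

x' = [131/699, 910/699, 989/699]
P' = [131267/31455 254656/31455 63961/6291; 254656/31455 523868/31455 128564/6291; 63961/6291 128564/6291 160354/6291]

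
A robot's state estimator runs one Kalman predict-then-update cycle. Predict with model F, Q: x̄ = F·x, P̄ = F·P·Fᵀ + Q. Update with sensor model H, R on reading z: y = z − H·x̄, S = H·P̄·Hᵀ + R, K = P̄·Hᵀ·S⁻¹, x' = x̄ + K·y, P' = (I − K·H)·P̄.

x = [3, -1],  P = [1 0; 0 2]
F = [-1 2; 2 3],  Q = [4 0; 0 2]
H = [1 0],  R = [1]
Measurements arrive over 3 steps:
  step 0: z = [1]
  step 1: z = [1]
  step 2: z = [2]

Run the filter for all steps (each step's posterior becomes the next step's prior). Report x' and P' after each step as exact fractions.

step 0: x̄ = F·x = [-5, 3]
step 0: P̄ = F·P·Fᵀ + Q = [13 10; 10 24]
step 0: y = z − H·x̄ = [6]
step 0: S = H·P̄·Hᵀ + R = [14]
step 0: K = P̄·Hᵀ·S⁻¹ = [13/14; 5/7]
step 0: x' = x̄ + K·y = [4/7, 51/7]
step 0: P' = (I − K·H)·P̄ = [13/14 5/7; 5/7 118/7]
step 1: x̄ = F·x = [14, 23]
step 1: P̄ = F·P·Fᵀ + Q = [139/2 100; 100 166]
step 1: y = z − H·x̄ = [-13]
step 1: S = H·P̄·Hᵀ + R = [141/2]
step 1: K = P̄·Hᵀ·S⁻¹ = [139/141; 200/141]
step 1: x' = x̄ + K·y = [167/141, 643/141]
step 1: P' = (I − K·H)·P̄ = [139/141 200/141; 200/141 3406/141]
step 2: x̄ = F·x = [373/47, 2263/141]
step 2: P̄ = F·P·Fᵀ + Q = [4509/47 6786/47; 6786/47 33892/141]
step 2: y = z − H·x̄ = [-279/47]
step 2: S = H·P̄·Hᵀ + R = [4556/47]
step 2: K = P̄·Hᵀ·S⁻¹ = [4509/4556; 3393/2278]
step 2: x' = x̄ + K·y = [9391/4556, 49259/6834]
step 2: P' = (I − K·H)·P̄ = [4509/4556 3393/2278; 3393/2278 86503/3417]

step 0: x' = [4/7, 51/7], P' = [13/14 5/7; 5/7 118/7]
step 1: x' = [167/141, 643/141], P' = [139/141 200/141; 200/141 3406/141]
step 2: x' = [9391/4556, 49259/6834], P' = [4509/4556 3393/2278; 3393/2278 86503/3417]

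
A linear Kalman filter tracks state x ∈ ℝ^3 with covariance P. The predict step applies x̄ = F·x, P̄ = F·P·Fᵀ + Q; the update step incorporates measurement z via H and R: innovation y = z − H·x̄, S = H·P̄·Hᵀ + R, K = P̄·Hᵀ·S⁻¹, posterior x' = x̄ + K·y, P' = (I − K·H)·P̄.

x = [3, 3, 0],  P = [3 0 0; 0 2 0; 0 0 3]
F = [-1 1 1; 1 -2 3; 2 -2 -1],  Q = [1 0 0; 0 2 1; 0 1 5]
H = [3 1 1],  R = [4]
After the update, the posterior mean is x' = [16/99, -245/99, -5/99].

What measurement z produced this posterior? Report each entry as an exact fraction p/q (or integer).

z = [-2]

x̄ = F·x = [0, -3, 0]
P̄ = F·P·Fᵀ + Q = [9 2 -13; 2 40 6; -13 6 28]
S = H·P̄·Hᵀ + R = [99]
K = P̄·Hᵀ·S⁻¹ = [16/99; 52/99; -5/99]
x' − x̄ = [16/99, 52/99, -5/99] = K·y
y = (KᵀK)⁻¹·Kᵀ·(x' − x̄) = [1]
z = y + H·x̄ = [1] + [-3] = [-2]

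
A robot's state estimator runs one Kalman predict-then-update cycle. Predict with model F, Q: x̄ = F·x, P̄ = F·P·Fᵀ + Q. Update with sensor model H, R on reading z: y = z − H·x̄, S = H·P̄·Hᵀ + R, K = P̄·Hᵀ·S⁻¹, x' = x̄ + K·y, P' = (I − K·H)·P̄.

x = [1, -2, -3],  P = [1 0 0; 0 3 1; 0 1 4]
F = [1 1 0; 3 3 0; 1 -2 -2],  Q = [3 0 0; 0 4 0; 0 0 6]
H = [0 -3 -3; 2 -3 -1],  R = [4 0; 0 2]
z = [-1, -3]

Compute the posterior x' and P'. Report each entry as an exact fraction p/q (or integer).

x' = [-12682/14197, 2658/14197, 4865/14197]
P' = [82504/14197 83829/14197 -83989/14197; 83829/14197 93463/14197 -96555/14197; -83989/14197 -96555/14197 105787/14197]

x̄ = F·x = [-1, -3, 11]
P̄ = F·P·Fᵀ + Q = [7 12 -7; 12 40 -21; -7 -21 43]
y = z − H·x̄ = [23, 1]
S = H·P̄·Hᵀ + R = [373 207; 207 191]
K = P̄·Hᵀ·S⁻¹ = [120/14197 -1245/14197; 2319/14197 -8088/14197; -6924/14197 7950/14197]
x' = x̄ + K·y = [-12682/14197, 2658/14197, 4865/14197]
P' = (I − K·H)·P̄ = [82504/14197 83829/14197 -83989/14197; 83829/14197 93463/14197 -96555/14197; -83989/14197 -96555/14197 105787/14197]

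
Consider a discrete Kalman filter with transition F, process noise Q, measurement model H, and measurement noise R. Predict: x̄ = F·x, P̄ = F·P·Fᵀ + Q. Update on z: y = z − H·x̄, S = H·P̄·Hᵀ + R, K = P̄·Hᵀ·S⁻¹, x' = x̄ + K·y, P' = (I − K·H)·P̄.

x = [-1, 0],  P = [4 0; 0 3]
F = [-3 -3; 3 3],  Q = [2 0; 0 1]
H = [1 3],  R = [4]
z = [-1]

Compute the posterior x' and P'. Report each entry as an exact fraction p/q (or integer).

x̄ = F·x = [3, -3]
P̄ = F·P·Fᵀ + Q = [65 -63; -63 64]
y = z − H·x̄ = [5]
S = H·P̄·Hᵀ + R = [267]
K = P̄·Hᵀ·S⁻¹ = [-124/267; 43/89]
x' = x̄ + K·y = [181/267, -52/89]
P' = (I − K·H)·P̄ = [1979/267 -275/89; -275/89 149/89]

x' = [181/267, -52/89]
P' = [1979/267 -275/89; -275/89 149/89]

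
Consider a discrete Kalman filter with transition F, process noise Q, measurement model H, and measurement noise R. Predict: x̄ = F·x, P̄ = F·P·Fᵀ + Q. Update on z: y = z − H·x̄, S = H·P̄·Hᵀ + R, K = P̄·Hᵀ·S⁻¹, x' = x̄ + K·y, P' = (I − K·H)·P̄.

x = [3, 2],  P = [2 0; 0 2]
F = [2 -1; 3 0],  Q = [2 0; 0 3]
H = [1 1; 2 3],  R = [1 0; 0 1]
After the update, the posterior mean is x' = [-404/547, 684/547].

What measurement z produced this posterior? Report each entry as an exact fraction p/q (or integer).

x̄ = F·x = [4, 9]
P̄ = F·P·Fᵀ + Q = [12 12; 12 21]
S = H·P̄·Hᵀ + R = [58 147; 147 382]
K = P̄·Hᵀ·S⁻¹ = [348/547 -48/547; -183/547 195/547]
x' − x̄ = [-2592/547, -4239/547] = K·y
y = (KᵀK)⁻¹·Kᵀ·(x' − x̄) = [-12, -33]
z = y + H·x̄ = [-12, -33] + [13, 35] = [1, 2]

z = [1, 2]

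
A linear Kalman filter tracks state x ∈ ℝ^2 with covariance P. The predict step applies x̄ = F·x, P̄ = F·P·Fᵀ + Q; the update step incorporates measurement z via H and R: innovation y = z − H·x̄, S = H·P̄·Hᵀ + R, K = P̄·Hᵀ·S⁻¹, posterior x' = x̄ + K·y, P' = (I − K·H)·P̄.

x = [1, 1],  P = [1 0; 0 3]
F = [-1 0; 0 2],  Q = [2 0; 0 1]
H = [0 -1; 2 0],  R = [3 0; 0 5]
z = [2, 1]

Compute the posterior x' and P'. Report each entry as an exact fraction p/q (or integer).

x' = [1/17, -5/4]
P' = [15/17 0; 0 39/16]

x̄ = F·x = [-1, 2]
P̄ = F·P·Fᵀ + Q = [3 0; 0 13]
y = z − H·x̄ = [4, 3]
S = H·P̄·Hᵀ + R = [16 0; 0 17]
K = P̄·Hᵀ·S⁻¹ = [0 6/17; -13/16 0]
x' = x̄ + K·y = [1/17, -5/4]
P' = (I − K·H)·P̄ = [15/17 0; 0 39/16]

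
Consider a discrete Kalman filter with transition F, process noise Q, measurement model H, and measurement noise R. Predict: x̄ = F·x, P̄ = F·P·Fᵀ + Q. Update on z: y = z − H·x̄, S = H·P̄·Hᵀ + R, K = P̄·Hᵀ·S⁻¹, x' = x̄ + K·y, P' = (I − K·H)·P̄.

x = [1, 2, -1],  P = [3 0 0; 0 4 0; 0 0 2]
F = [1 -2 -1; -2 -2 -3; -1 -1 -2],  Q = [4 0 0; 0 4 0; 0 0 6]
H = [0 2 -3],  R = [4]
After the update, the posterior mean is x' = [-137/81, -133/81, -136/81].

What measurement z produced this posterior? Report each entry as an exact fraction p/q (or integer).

z = [2]

x̄ = F·x = [-2, -3, -1]
P̄ = F·P·Fᵀ + Q = [25 16 9; 16 50 26; 9 26 21]
S = H·P̄·Hᵀ + R = [81]
K = P̄·Hᵀ·S⁻¹ = [5/81; 22/81; -11/81]
x' − x̄ = [25/81, 110/81, -55/81] = K·y
y = (KᵀK)⁻¹·Kᵀ·(x' − x̄) = [5]
z = y + H·x̄ = [5] + [-3] = [2]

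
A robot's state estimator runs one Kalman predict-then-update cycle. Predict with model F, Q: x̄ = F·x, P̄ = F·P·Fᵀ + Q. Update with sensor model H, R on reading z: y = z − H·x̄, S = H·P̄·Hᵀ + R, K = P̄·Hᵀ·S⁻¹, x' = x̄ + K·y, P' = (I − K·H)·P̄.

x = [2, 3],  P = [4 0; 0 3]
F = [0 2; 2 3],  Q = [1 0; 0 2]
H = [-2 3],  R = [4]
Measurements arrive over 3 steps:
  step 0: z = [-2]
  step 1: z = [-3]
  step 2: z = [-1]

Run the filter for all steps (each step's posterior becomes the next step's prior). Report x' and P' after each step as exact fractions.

step 0: x' = [94/35, 314/245], P' = [49/5 234/35; 234/35 1224/245]
step 1: x' = [-116659/110843, -184447/110843], P' = [312961/110843 229578/110843; 229578/110843 216056/110843]
step 2: x' = [-7817772/5554099, -7399069/5554099], P' = [47192243/16662297 11530234/5554099; 11530234/5554099 10817848/5554099]

step 0: x̄ = F·x = [6, 13]
step 0: P̄ = F·P·Fᵀ + Q = [13 18; 18 45]
step 0: y = z − H·x̄ = [-29]
step 0: S = H·P̄·Hᵀ + R = [245]
step 0: K = P̄·Hᵀ·S⁻¹ = [4/35; 99/245]
step 0: x' = x̄ + K·y = [94/35, 314/245]
step 0: P' = (I − K·H)·P̄ = [49/5 234/35; 234/35 1224/245]
step 1: x̄ = F·x = [628/245, 2258/245]
step 1: P̄ = F·P·Fᵀ + Q = [5141/245 13896/245; 13896/245 40766/245]
step 1: y = z − H·x̄ = [-6253/245]
step 1: S = H·P̄·Hᵀ + R = [221686/245]
step 1: K = P̄·Hᵀ·S⁻¹ = [15703/110843; 47253/110843]
step 1: x' = x̄ + K·y = [-116659/110843, -184447/110843]
step 1: P' = (I − K·H)·P̄ = [312961/110843 229578/110843; 229578/110843 216056/110843]
step 2: x̄ = F·x = [-368894/110843, -786659/110843]
step 2: P̄ = F·P·Fᵀ + Q = [975067/110843 2214648/110843; 2214648/110843 6172970/110843]
step 2: y = z − H·x̄ = [1511346/110843]
step 2: S = H·P̄·Hᵀ + R = [33324594/110843]
step 2: K = P̄·Hᵀ·S⁻¹ = [2346905/16662297; 2348269/5554099]
step 2: x' = x̄ + K·y = [-7817772/5554099, -7399069/5554099]
step 2: P' = (I − K·H)·P̄ = [47192243/16662297 11530234/5554099; 11530234/5554099 10817848/5554099]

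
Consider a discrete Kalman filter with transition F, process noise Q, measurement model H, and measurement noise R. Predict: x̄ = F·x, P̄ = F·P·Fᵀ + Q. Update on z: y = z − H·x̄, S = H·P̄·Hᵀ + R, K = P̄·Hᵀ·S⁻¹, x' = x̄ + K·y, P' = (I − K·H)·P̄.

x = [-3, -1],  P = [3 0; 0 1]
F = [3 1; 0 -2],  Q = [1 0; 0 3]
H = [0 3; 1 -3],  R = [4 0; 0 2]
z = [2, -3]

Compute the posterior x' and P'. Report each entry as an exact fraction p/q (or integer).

x̄ = F·x = [-10, 2]
P̄ = F·P·Fᵀ + Q = [29 -2; -2 7]
y = z − H·x̄ = [-4, 13]
S = H·P̄·Hᵀ + R = [67 -69; -69 106]
K = P̄·Hᵀ·S⁻¹ = [1779/2341 1931/2341; 639/2341 -92/2341]
x' = x̄ + K·y = [-5423/2341, 930/2341]
P' = (I − K·H)·P̄ = [10978/2341 2372/2341; 2372/2341 852/2341]

x' = [-5423/2341, 930/2341]
P' = [10978/2341 2372/2341; 2372/2341 852/2341]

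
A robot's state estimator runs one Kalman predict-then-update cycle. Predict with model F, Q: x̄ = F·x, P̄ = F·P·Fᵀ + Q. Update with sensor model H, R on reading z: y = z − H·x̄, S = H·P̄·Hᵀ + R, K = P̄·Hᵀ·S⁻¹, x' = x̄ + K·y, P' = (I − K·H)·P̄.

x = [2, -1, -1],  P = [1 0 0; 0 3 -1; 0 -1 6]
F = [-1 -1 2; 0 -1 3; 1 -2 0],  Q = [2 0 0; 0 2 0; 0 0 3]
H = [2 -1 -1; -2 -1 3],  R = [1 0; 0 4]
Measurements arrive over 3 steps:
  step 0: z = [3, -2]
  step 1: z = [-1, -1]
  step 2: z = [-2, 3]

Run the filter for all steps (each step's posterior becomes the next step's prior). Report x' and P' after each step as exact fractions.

step 0: x̄ = F·x = [-3, -2, 4]
step 0: P̄ = F·P·Fᵀ + Q = [34 44 9; 44 65 12; 9 12 16]
step 0: y = z − H·x̄ = [11, -22]
step 0: S = H·P̄·Hᵀ + R = [30 -71; -71 345]
step 0: K = P̄·Hᵀ·S⁻¹ = [-860/5309 -1485/5309; -4512/5309 -2729/5309; -2172/5309 -170/5309]
step 0: x' = x̄ + K·y = [7283/5309, -212/5309, 1084/5309]
step 0: P' = (I − K·H)·P̄ = [67181/5309 69311/5309 65911/5309; 69311/5309 75424/5309 67710/5309; 65911/5309 67710/5309 66284/5309]
step 1: x̄ = F·x = [-4903/5309, 3464/5309, 7707/5309]
step 1: P̄ = F·P·Fᵀ + Q = [22497/5309 6156/5309 13960/5309; 6156/5309 276338/5309 -126990/5309; 13960/5309 -126990/5309 107560/5309]
step 1: y = z − H·x̄ = [15668/5309, -34772/5309]
step 1: S = H·P̄·Hᵀ + R = [144751/5309 229330/5309; 229330/5309 1974646/5309]
step 1: K = P̄·Hᵀ·S⁻¹ = [4826816/21966447 -663695/21966447; -3674064/7322149 -2056310/7322149; -101100/7322149 1575625/7322149]
step 1: x' = x̄ + K·y = [-1694657/21966447, 7402656/7322149, 11327/7322149]
step 1: P' = (I − K·H)·P̄ = [69305929/21966447 22116504/7322149 22478510/7322149; 22116504/7322149 26928362/7322149 20978710/7322149; 22478510/7322149 20978710/7322149 24079410/7322149]
step 2: x̄ = F·x = [-20445349/21966447, -7368675/7322149, -46110593/21966447]
step 2: P̄ = F·P·Fᵀ + Q = [94189213/21966447 21192246/7322149 41740295/21966447; 21192246/7322149 132415090/7322149 -26696510/7322149; 41740295/21966447 -26696510/7322149 192947566/21966447]
step 2: y = z − H·x̄ = [-23752938/7322149, 141234397/21966447]
step 2: S = H·P̄·Hᵀ + R = [135822981/7322149 -21417620/7322149; -21417620/7322149 2832356596/21966447]
step 2: K = P̄·Hᵀ·S⁻¹ = [83380996/422186751 -3237961/80416524; -6683901008/13087789281 -175476706/623228061; -75168196/1869684183 252106451/1246456122]
step 2: x' = x̄ + K·y = [-3090945307/1688747004, -15181445605/13087789281, -2498965447/3739368366]
step 2: P' = (I − K·H)·P̄ = [5587667903/1688747004 1351380524/422186751 388306409/120624786; 1351380524/422186751 50590732826/13087789281 5696965810/1869684183; 388306409/120624786 5696965810/1869684183 6415701065/1869684183]

step 0: x' = [7283/5309, -212/5309, 1084/5309], P' = [67181/5309 69311/5309 65911/5309; 69311/5309 75424/5309 67710/5309; 65911/5309 67710/5309 66284/5309]
step 1: x' = [-1694657/21966447, 7402656/7322149, 11327/7322149], P' = [69305929/21966447 22116504/7322149 22478510/7322149; 22116504/7322149 26928362/7322149 20978710/7322149; 22478510/7322149 20978710/7322149 24079410/7322149]
step 2: x' = [-3090945307/1688747004, -15181445605/13087789281, -2498965447/3739368366], P' = [5587667903/1688747004 1351380524/422186751 388306409/120624786; 1351380524/422186751 50590732826/13087789281 5696965810/1869684183; 388306409/120624786 5696965810/1869684183 6415701065/1869684183]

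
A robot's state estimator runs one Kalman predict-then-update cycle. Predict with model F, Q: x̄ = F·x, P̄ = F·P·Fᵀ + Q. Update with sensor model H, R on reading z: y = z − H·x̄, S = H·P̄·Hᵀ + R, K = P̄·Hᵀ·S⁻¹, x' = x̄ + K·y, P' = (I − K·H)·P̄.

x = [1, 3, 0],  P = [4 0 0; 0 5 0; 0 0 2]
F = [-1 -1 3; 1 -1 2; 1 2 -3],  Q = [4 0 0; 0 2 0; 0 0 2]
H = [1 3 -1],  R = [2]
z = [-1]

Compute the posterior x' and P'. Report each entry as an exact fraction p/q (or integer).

x' = [-60/83, 206/249, 703/249]
P' = [839/83 -417/83 -446/83; -417/83 859/249 1238/249; -446/83 1238/249 2506/249]

x̄ = F·x = [-4, -2, 7]
P̄ = F·P·Fᵀ + Q = [31 13 -32; 13 19 -18; -32 -18 44]
y = z − H·x̄ = [16]
S = H·P̄·Hᵀ + R = [498]
K = P̄·Hᵀ·S⁻¹ = [17/83; 44/249; -65/249]
x' = x̄ + K·y = [-60/83, 206/249, 703/249]
P' = (I − K·H)·P̄ = [839/83 -417/83 -446/83; -417/83 859/249 1238/249; -446/83 1238/249 2506/249]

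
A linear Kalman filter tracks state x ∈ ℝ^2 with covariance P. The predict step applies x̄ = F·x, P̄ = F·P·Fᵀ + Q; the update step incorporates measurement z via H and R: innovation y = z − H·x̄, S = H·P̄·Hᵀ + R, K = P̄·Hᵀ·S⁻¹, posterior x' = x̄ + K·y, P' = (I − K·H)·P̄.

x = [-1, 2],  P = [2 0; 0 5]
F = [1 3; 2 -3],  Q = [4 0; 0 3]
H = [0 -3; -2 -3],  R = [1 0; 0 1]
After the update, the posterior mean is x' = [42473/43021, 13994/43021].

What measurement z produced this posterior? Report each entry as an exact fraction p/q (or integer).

z = [-1, -3]

x̄ = F·x = [5, -8]
P̄ = F·P·Fᵀ + Q = [51 -41; -41 56]
S = H·P̄·Hᵀ + R = [505 258; 258 217]
K = P̄·Hᵀ·S⁻¹ = [21273/43021 -21129/43021; -14268/43021 -86/43021]
x' − x̄ = [-172632/43021, 358162/43021] = K·y
y = (KᵀK)⁻¹·Kᵀ·(x' − x̄) = [-25, -17]
z = y + H·x̄ = [-25, -17] + [24, 14] = [-1, -3]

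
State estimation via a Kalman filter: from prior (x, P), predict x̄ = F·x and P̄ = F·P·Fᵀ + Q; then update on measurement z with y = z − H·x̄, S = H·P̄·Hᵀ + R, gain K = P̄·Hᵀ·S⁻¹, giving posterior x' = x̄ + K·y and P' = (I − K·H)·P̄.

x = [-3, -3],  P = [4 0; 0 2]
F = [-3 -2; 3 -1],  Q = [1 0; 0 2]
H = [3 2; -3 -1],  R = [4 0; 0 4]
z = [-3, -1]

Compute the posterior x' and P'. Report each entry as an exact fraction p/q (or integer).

x' = [215/156, -1727/546]
P' = [145/78 -127/39; -127/39 1766/273]

x̄ = F·x = [15, -6]
P̄ = F·P·Fᵀ + Q = [45 -32; -32 40]
y = z − H·x̄ = [-36, 38]
S = H·P̄·Hᵀ + R = [185 -197; -197 257]
K = P̄·Hᵀ·S⁻¹ = [-73/312 -181/312; 865/1092 901/1092]
x' = x̄ + K·y = [215/156, -1727/546]
P' = (I − K·H)·P̄ = [145/78 -127/39; -127/39 1766/273]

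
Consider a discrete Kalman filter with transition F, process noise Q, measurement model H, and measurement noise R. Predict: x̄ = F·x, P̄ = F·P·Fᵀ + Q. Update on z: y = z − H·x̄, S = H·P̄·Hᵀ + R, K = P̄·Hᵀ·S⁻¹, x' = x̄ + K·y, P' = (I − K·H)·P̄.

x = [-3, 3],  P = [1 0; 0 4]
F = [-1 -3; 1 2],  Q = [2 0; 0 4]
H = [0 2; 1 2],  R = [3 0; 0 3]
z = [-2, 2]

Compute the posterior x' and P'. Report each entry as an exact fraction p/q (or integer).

x̄ = F·x = [-6, 3]
P̄ = F·P·Fᵀ + Q = [39 -25; -25 21]
y = z − H·x̄ = [-8, 2]
S = H·P̄·Hᵀ + R = [87 34; 34 26]
K = P̄·Hᵀ·S⁻¹ = [-463/553 743/1106; 257/553 51/1106]
x' = x̄ + K·y = [1129/553, -346/553]
P' = (I − K·H)·P̄ = [5007/1106 -1389/1106; -1389/1106 771/1106]

x' = [1129/553, -346/553]
P' = [5007/1106 -1389/1106; -1389/1106 771/1106]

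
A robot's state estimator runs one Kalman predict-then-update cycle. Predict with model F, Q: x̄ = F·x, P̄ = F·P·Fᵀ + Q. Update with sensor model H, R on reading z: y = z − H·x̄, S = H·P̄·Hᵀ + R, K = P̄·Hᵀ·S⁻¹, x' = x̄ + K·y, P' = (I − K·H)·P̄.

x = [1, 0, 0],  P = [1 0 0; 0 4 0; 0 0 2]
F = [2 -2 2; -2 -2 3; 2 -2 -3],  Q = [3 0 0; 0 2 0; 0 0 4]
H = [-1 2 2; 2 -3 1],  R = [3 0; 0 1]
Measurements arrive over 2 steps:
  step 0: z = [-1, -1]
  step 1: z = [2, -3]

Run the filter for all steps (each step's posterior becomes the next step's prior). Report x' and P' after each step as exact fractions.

step 0: x̄ = F·x = [2, -2, 2]
step 0: P̄ = F·P·Fᵀ + Q = [31 24 8; 24 40 -6; 8 -6 42]
step 0: y = z − H·x̄ = [1, -13]
step 0: S = H·P̄·Hᵀ + R = [186 -2; -2 307]
step 0: K = P̄·Hᵀ·S⁻¹ = [10127/57098 -153/28549; 6676/28549 -7210/28549; 9900/28549 7132/28549]
step 0: x' = x̄ + K·y = [128301/57098, 43308/28549, -25718/28549]
step 0: P' = (I − K·H)·P̄ = [1435235/57098 450448/28549 -84044/28549; 450448/28549 285836/28549 -50598/28549; -84044/28549 -50598/28549 23426/28549]
step 1: x̄ = F·x = [-9751/28549, -292071/28549, 118839/28549]
step 1: P̄ = F·P·Fᵀ + Q = [322013/28549 -1248678/28549 336566/28549; -1248678/28549 9501034/28549 -2946488/28549; 336566/28549 -2946488/28549 1136612/28549]
step 1: y = z − H·x̄ = [393811/28549, -1061197/28549]
step 1: S = H·P̄·Hᵀ + R = [23034788/28549 -51322102/28549; -51322102/28549 121971847/28549]
step 1: K = P̄·Hᵀ·S⁻¹ = [-672531763/6152141368 -22287407/3076070684; 157888201/3076070684 -394845423/1538035342; 1120535315/3076070684 370027783/1538035342]
step 1: x' = x̄ + K·y = [-9721436047/6152141368, 61810441/3076070684, 752795211/3076070684]
step 1: P' = (I − K·H)·P̄ = [26212666633/6152141368 8070930469/3076070684 -2022162633/3076070684; 8070930469/3076070684 2650481165/1538035342 -514332397/1538035342; -2022162633/3076070684 -514332397/1538035342 849193225/1538035342]

step 0: x' = [128301/57098, 43308/28549, -25718/28549], P' = [1435235/57098 450448/28549 -84044/28549; 450448/28549 285836/28549 -50598/28549; -84044/28549 -50598/28549 23426/28549]
step 1: x' = [-9721436047/6152141368, 61810441/3076070684, 752795211/3076070684], P' = [26212666633/6152141368 8070930469/3076070684 -2022162633/3076070684; 8070930469/3076070684 2650481165/1538035342 -514332397/1538035342; -2022162633/3076070684 -514332397/1538035342 849193225/1538035342]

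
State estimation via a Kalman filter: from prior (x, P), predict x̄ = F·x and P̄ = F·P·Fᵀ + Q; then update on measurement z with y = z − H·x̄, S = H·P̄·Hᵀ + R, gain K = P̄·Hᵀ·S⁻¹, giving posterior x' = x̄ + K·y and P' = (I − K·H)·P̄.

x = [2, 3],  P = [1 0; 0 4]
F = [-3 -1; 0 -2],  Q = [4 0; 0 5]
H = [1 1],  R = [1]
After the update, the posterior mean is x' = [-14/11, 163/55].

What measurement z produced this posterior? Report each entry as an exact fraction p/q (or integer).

x̄ = F·x = [-9, -6]
P̄ = F·P·Fᵀ + Q = [17 8; 8 21]
S = H·P̄·Hᵀ + R = [55]
K = P̄·Hᵀ·S⁻¹ = [5/11; 29/55]
x' − x̄ = [85/11, 493/55] = K·y
y = (KᵀK)⁻¹·Kᵀ·(x' − x̄) = [17]
z = y + H·x̄ = [17] + [-15] = [2]

z = [2]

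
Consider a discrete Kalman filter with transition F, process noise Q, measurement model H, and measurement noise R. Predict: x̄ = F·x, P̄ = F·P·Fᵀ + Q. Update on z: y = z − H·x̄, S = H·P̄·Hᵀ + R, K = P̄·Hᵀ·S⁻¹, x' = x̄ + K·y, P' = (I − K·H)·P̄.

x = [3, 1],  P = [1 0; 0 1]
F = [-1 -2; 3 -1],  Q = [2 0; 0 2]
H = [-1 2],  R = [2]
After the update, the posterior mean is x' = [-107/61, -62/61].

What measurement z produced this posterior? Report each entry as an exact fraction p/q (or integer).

x̄ = F·x = [-5, 8]
P̄ = F·P·Fᵀ + Q = [7 -1; -1 12]
S = H·P̄·Hᵀ + R = [61]
K = P̄·Hᵀ·S⁻¹ = [-9/61; 25/61]
x' − x̄ = [198/61, -550/61] = K·y
y = (KᵀK)⁻¹·Kᵀ·(x' − x̄) = [-22]
z = y + H·x̄ = [-22] + [21] = [-1]

z = [-1]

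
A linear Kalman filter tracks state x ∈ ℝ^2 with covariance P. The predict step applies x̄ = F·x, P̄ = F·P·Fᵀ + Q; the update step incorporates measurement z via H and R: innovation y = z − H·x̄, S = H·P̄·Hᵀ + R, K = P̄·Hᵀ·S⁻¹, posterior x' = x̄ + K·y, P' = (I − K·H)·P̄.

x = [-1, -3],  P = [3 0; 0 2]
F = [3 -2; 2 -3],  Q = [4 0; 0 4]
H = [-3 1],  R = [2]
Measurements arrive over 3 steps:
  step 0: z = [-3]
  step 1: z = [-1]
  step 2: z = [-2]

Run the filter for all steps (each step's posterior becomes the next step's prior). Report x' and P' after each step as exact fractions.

step 0: x' = [236/69, 1505/207], P' = [56/23 446/69; 446/69 3902/207]
step 1: x' = [-1643/342, -2642/171], P' = [417/38 5471/171; 5471/171 16268/171]
step 2: x' = [303355/40527, 1912357/94563], P' = [1393756/40527 1371070/13509; 1371070/13509 9500362/31521]

step 0: x̄ = F·x = [3, 7]
step 0: P̄ = F·P·Fᵀ + Q = [39 30; 30 34]
step 0: y = z − H·x̄ = [-1]
step 0: S = H·P̄·Hᵀ + R = [207]
step 0: K = P̄·Hᵀ·S⁻¹ = [-29/69; -56/207]
step 0: x' = x̄ + K·y = [236/69, 1505/207]
step 0: P' = (I − K·H)·P̄ = [56/23 446/69; 446/69 3902/207]
step 1: x̄ = F·x = [-886/207, -1033/69]
step 1: P̄ = F·P·Fᵀ + Q = [4916/207 3014/69; 3014/69 2434/23]
step 1: y = z − H·x̄ = [26/23]
step 1: S = H·P̄·Hᵀ + R = [1368/23]
step 1: K = P̄·Hᵀ·S⁻¹ = [-317/684; -145/342]
step 1: x' = x̄ + K·y = [-1643/342, -2642/171]
step 1: P' = (I − K·H)·P̄ = [417/38 5471/171; 5471/171 16268/171]
step 2: x̄ = F·x = [5639/342, 6283/171]
step 2: P̄ = F·P·Fᵀ + Q = [33985/342 37744/171; 37744/171 29650/57]
step 2: y = z − H·x̄ = [193/18]
step 2: S = H·P̄·Hᵀ + R = [553/6]
step 2: K = P̄·Hᵀ·S⁻¹ = [-199/237; -852/553]
step 2: x' = x̄ + K·y = [303355/40527, 1912357/94563]
step 2: P' = (I − K·H)·P̄ = [1393756/40527 1371070/13509; 1371070/13509 9500362/31521]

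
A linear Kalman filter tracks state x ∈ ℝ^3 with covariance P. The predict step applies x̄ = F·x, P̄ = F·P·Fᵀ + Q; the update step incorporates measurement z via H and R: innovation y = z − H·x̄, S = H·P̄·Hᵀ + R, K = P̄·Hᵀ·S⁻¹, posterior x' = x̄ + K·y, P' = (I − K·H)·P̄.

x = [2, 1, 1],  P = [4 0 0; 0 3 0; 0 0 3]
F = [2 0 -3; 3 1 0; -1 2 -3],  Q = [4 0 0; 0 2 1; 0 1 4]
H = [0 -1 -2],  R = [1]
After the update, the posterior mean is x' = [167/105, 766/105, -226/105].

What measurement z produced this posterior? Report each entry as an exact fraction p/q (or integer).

x̄ = F·x = [1, 7, -3]
P̄ = F·P·Fᵀ + Q = [47 24 19; 24 41 -5; 19 -5 47]
S = H·P̄·Hᵀ + R = [210]
K = P̄·Hᵀ·S⁻¹ = [-31/105; -31/210; -89/210]
x' − x̄ = [62/105, 31/105, 89/105] = K·y
y = (KᵀK)⁻¹·Kᵀ·(x' − x̄) = [-2]
z = y + H·x̄ = [-2] + [-1] = [-3]

z = [-3]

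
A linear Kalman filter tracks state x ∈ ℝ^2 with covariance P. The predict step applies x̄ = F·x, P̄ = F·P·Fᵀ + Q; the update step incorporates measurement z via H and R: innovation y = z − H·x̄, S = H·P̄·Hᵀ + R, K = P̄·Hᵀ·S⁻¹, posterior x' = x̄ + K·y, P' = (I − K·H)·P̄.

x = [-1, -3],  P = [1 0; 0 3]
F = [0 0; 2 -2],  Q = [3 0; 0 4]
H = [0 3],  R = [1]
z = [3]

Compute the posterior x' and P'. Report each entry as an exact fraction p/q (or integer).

x̄ = F·x = [0, 4]
P̄ = F·P·Fᵀ + Q = [3 0; 0 20]
y = z − H·x̄ = [-9]
S = H·P̄·Hᵀ + R = [181]
K = P̄·Hᵀ·S⁻¹ = [0; 60/181]
x' = x̄ + K·y = [0, 184/181]
P' = (I − K·H)·P̄ = [3 0; 0 20/181]

x' = [0, 184/181]
P' = [3 0; 0 20/181]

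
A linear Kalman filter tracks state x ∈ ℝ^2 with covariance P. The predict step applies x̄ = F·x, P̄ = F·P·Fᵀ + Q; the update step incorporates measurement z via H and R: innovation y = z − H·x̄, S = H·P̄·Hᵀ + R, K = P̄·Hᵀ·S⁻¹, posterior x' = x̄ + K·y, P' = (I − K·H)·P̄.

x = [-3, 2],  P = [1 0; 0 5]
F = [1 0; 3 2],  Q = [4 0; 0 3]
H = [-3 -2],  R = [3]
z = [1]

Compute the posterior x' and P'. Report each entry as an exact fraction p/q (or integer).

x̄ = F·x = [-3, -5]
P̄ = F·P·Fᵀ + Q = [5 3; 3 32]
y = z − H·x̄ = [-18]
S = H·P̄·Hᵀ + R = [212]
K = P̄·Hᵀ·S⁻¹ = [-21/212; -73/212]
x' = x̄ + K·y = [-129/106, 127/106]
P' = (I − K·H)·P̄ = [619/212 -897/212; -897/212 1455/212]

x' = [-129/106, 127/106]
P' = [619/212 -897/212; -897/212 1455/212]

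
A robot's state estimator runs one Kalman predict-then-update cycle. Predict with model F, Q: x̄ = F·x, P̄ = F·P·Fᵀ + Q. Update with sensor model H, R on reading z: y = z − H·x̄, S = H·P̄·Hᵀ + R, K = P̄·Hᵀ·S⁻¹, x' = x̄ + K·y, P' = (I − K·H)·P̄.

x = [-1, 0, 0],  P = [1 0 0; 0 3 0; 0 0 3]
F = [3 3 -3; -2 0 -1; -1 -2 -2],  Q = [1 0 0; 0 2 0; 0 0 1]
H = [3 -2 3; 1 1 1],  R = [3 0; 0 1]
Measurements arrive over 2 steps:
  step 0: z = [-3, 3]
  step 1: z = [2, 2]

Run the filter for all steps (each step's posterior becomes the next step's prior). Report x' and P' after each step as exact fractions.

step 0: x' = [-19484/16883, 40401/16883, 29458/16883], P' = [281420/16883 -3471/16883 -278882/16883; -3471/16883 7647/16883 5409/16883; -278882/16883 5409/16883 281041/16883]
step 1: x' = [3604326121/570742429, 633036805/1141484858, -2966135987/570742429], P' = [2132680341/570742429 -36293094/570742429 -2027019953/570742429; -36293094/570742429 463227405/1141484858 91149663/570742429; -2027019953/570742429 91149663/570742429 2076737395/570742429]

step 0: x̄ = F·x = [-3, 2, 1]
step 0: P̄ = F·P·Fᵀ + Q = [64 3 -3; 3 9 8; -3 8 26]
step 0: y = z − H·x̄ = [7, 3]
step 0: S = H·P̄·Hᵀ + R = [663 245; 245 116]
step 0: K = P̄·Hᵀ·S⁻¹ = [4852/16883 -933/16883; -3160/16883 9585/16883; -1447/16883 7568/16883]
step 0: x' = x̄ + K·y = [-19484/16883, 40401/16883, 29458/16883]
step 0: P' = (I − K·H)·P̄ = [281420/16883 -3471/16883 -278882/16883; -3471/16883 7647/16883 5409/16883; -278882/16883 5409/16883 281041/16883]
step 1: x̄ = F·x = [-25623/16883, 9510/16883, -120234/16883]
step 1: P̄ = F·P·Fᵀ + Q = [10007891/16883 -1677444/16883 1663989/16883; -1677444/16883 324959/16883 -272554/16883; 1663989/16883 -272554/16883 366915/16883]
step 1: y = z − H·x̄ = [490357/16883, 170113/16883]
step 1: S = H·P̄·Hᵀ + R = [148075517/16883 38508436/16883; 38508436/16883 10144630/16883]
step 1: K = P̄·Hᵀ·S⁻¹ = [129855784/570742429 69367294/570742429; -99552566/570742429 572940543/1141484858; -11049000/570742429 140867105/570742429]
step 1: x' = x̄ + K·y = [3604326121/570742429, 633036805/1141484858, -2966135987/570742429]
step 1: P' = (I − K·H)·P̄ = [2132680341/570742429 -36293094/570742429 -2027019953/570742429; -36293094/570742429 463227405/1141484858 91149663/570742429; -2027019953/570742429 91149663/570742429 2076737395/570742429]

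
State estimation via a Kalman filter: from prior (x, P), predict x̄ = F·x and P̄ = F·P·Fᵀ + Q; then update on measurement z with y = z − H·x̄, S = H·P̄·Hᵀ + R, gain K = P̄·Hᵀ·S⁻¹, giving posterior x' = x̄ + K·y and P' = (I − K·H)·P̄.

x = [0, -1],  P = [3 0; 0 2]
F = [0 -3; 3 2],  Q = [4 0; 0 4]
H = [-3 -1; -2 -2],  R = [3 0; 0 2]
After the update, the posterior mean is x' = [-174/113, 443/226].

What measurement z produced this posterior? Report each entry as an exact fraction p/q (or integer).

x̄ = F·x = [3, -2]
P̄ = F·P·Fᵀ + Q = [22 -12; -12 39]
S = H·P̄·Hᵀ + R = [168 114; 114 150]
K = P̄·Hᵀ·S⁻¹ = [-485/1017 233/1017; 317/678 -485/678]
x' − x̄ = [-513/113, 895/226] = K·y
y = (KᵀK)⁻¹·Kᵀ·(x' − x̄) = [10, 1]
z = y + H·x̄ = [10, 1] + [-7, -2] = [3, -1]

z = [3, -1]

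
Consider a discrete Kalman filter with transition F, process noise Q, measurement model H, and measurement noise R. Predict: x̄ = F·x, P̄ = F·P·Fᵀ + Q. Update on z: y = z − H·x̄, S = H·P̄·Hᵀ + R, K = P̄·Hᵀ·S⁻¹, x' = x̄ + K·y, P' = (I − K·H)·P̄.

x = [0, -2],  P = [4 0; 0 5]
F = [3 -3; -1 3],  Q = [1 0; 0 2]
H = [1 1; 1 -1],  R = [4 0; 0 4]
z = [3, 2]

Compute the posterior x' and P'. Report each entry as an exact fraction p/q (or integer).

x̄ = F·x = [6, -6]
P̄ = F·P·Fᵀ + Q = [82 -57; -57 51]
y = z − H·x̄ = [3, -10]
S = H·P̄·Hᵀ + R = [23 31; 31 251]
K = P̄·Hᵀ·S⁻¹ = [983/2406 1211/2406; 307/802 -383/802]
x' = x̄ + K·y = [5275/2406, -61/802]
P' = (I − K·H)·P̄ = [2194/1203 -76/401; -76/401 690/401]

x' = [5275/2406, -61/802]
P' = [2194/1203 -76/401; -76/401 690/401]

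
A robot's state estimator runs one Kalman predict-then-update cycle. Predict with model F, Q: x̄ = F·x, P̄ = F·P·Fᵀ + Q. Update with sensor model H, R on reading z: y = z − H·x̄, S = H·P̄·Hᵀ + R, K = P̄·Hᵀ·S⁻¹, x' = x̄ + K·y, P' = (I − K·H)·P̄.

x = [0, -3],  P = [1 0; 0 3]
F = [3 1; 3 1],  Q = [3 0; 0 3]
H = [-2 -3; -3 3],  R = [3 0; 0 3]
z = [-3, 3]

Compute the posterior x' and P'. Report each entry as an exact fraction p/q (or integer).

x̄ = F·x = [-3, -3]
P̄ = F·P·Fᵀ + Q = [15 12; 12 15]
y = z − H·x̄ = [-18, 3]
S = H·P̄·Hᵀ + R = [342 -9; -9 57]
K = P̄·Hᵀ·S⁻¹ = [-427/2157 -136/719; -428/2157 91/719]
x' = x̄ + K·y = [-3/719, 684/719]
P' = (I − K·H)·P̄ = [167/719 31/719; 31/719 122/719]

x' = [-3/719, 684/719]
P' = [167/719 31/719; 31/719 122/719]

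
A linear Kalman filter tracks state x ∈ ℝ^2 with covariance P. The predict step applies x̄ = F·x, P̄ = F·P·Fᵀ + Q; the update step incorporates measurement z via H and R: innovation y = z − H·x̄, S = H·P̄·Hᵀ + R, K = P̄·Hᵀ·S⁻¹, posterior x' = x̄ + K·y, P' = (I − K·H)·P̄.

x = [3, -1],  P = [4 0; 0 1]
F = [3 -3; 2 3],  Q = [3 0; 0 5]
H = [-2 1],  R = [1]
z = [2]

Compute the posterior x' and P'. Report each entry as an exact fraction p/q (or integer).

x̄ = F·x = [12, 3]
P̄ = F·P·Fᵀ + Q = [48 15; 15 30]
y = z − H·x̄ = [23]
S = H·P̄·Hᵀ + R = [163]
K = P̄·Hᵀ·S⁻¹ = [-81/163; 0]
x' = x̄ + K·y = [93/163, 3]
P' = (I − K·H)·P̄ = [1263/163 15; 15 30]

x' = [93/163, 3]
P' = [1263/163 15; 15 30]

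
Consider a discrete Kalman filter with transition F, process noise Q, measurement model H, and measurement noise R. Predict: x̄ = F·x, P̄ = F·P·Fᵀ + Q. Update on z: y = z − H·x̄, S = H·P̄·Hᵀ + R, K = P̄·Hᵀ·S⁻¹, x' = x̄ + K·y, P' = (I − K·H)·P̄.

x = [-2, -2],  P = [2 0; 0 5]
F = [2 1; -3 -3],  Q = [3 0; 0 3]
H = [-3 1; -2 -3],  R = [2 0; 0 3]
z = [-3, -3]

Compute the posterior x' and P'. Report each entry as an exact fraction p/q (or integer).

x' = [41907/41357, 11670/41357]
P' = [6963/41357 -1143/41357; -1143/41357 11841/41357]

x̄ = F·x = [-6, 12]
P̄ = F·P·Fᵀ + Q = [16 -27; -27 66]
y = z − H·x̄ = [-33, 21]
S = H·P̄·Hᵀ + R = [374 -291; -291 337]
K = P̄·Hᵀ·S⁻¹ = [-11016/41357 -3499/41357; 7635/41357 -11079/41357]
x' = x̄ + K·y = [41907/41357, 11670/41357]
P' = (I − K·H)·P̄ = [6963/41357 -1143/41357; -1143/41357 11841/41357]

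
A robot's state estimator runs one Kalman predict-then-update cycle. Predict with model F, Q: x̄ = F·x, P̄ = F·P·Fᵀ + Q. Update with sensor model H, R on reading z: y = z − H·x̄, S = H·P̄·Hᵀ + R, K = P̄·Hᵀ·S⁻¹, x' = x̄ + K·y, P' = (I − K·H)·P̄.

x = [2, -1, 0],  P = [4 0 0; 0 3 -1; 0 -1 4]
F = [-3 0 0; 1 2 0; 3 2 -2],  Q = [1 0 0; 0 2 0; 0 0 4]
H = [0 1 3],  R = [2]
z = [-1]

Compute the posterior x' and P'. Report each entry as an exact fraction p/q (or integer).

x̄ = F·x = [-6, 0, 4]
P̄ = F·P·Fᵀ + Q = [37 -12 -36; -12 18 28; -36 28 76]
y = z − H·x̄ = [-13]
S = H·P̄·Hᵀ + R = [872]
K = P̄·Hᵀ·S⁻¹ = [-15/109; 51/436; 32/109]
x' = x̄ + K·y = [-459/109, -663/436, 20/109]
P' = (I − K·H)·P̄ = [2233/109 222/109 -84/109; 222/109 1323/218 -212/109; -84/109 -212/109 92/109]

x' = [-459/109, -663/436, 20/109]
P' = [2233/109 222/109 -84/109; 222/109 1323/218 -212/109; -84/109 -212/109 92/109]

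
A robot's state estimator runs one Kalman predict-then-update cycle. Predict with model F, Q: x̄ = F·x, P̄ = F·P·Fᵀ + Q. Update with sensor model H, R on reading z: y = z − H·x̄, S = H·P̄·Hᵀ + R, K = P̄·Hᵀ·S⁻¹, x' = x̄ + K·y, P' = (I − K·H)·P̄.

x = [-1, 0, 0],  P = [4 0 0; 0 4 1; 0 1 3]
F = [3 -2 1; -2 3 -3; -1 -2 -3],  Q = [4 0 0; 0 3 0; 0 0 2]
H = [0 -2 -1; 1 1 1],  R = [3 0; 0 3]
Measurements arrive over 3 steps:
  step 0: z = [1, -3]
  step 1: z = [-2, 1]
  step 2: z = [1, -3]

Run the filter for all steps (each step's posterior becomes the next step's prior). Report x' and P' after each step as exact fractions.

step 0: x' = [-21711/11048, 29/1381, -11125/11048], P' = [117275/22096 5713/2762 -122887/22096; 5713/2762 6284/1381 -21029/2762; -122887/22096 -21029/2762 336131/22096]
step 1: x' = [-2357114226/1306818005, -526513501/1306818005, 3860030814/1306818005], P' = [5086408894/1306818005 52620634/1306818005 -2028341366/1306818005; 52620634/1306818005 2263319809/1306818005 -2718232016/1306818005; -2028341366/1306818005 -2718232016/1306818005 5676322984/1306818005]
step 2: x' = [-41365659620712/23917303614703, 16788896143247/23917303614703, -56672755393478/23917303614703], P' = [92780815422374/23917303614703 1137420182714/23917303614703 -37721857370566/23917303614703; 1137420182714/23917303614703 41642714978036/23917303614703 -50301192412402/23917303614703; -37721857370566/23917303614703 -50301192412402/23917303614703 105191782568792/23917303614703]

step 0: x̄ = F·x = [-3, 2, 1]
step 0: P̄ = F·P·Fᵀ + Q = [55 -48 -1; -48 64 8; -1 8 61]
step 0: y = z − H·x̄ = [6, -3]
step 0: S = H·P̄·Hᵀ + R = [352 -116; -116 101]
step 0: K = P̄·Hᵀ·S⁻¹ = [10493/22096 3341/5524; -1369/2762 -458/1381; 111/22096 3751/5524]
step 0: x' = x̄ + K·y = [-21711/11048, 29/1381, -11125/11048]
step 0: P' = (I − K·H)·P̄ = [117275/22096 5713/2762 -122887/22096; 5713/2762 6284/1381 -21029/2762; -122887/22096 -21029/2762 336131/22096]
step 1: x̄ = F·x = [-38361/5524, 77493/11048, 27311/5524]
step 1: P̄ = F·P·Fᵀ + Q = [317331/5524 -941743/11048 -146229/5524; -941743/11048 5470547/22096 1050441/11048; -146229/5524 1050441/11048 253883/5524]
step 1: y = z − H·x̄ = [23439/1381, -44345/11048]
step 1: S = H·P̄·Hᵀ + R = [1960471/1381 -1738423/2762; -1738423/2762 7086651/22096]
step 1: K = P̄·Hᵀ·S⁻¹ = [641033366/1306818005 1036896054/1306818005; -602802534/1306818005 -134097191/1306818005; -79952984/1306818005 309916534/1306818005]
step 1: x' = x̄ + K·y = [-2357114226/1306818005, -526513501/1306818005, 3860030814/1306818005]
step 1: P' = (I − K·H)·P̄ = [5086408894/1306818005 52620634/1306818005 -2028341366/1306818005; 52620634/1306818005 2263319809/1306818005 -2718232016/1306818005; -2028341366/1306818005 -2718232016/1306818005 5676322984/1306818005]
step 2: x̄ = F·x = [-2158284862/1306818005, -8445404493/1306818005, -8169951214/1306818005]
step 2: P̄ = F·P·Fᵀ + Q = [63805986546/1306818005 -62595606046/1306818005 -14034913338/1306818005; -62595606046/1306818005 119679507016/1306818005 37632050178/1306818005; -14034913338/1306818005 37632050178/1306818005 23261881144/1306818005]
step 2: y = z − H·x̄ = [-4750788439/261363601, 14853186554/1306818005]
step 2: S = H·P̄·Hᵀ + R = [131285712787/261363601 -47258184056/261363601; -47258184056/261363601 132670890309/1306818005]
step 2: K = P̄·Hᵀ·S⁻¹ = [11815672335046/23917303614703 18732126078174/23917303614703; -10994745847890/23917303614703 -2507019083884/23917303614703; -1529799247996/23917303614703 5722910928608/23917303614703]
step 2: x' = x̄ + K·y = [-41365659620712/23917303614703, 16788896143247/23917303614703, -56672755393478/23917303614703]
step 2: P' = (I − K·H)·P̄ = [92780815422374/23917303614703 1137420182714/23917303614703 -37721857370566/23917303614703; 1137420182714/23917303614703 41642714978036/23917303614703 -50301192412402/23917303614703; -37721857370566/23917303614703 -50301192412402/23917303614703 105191782568792/23917303614703]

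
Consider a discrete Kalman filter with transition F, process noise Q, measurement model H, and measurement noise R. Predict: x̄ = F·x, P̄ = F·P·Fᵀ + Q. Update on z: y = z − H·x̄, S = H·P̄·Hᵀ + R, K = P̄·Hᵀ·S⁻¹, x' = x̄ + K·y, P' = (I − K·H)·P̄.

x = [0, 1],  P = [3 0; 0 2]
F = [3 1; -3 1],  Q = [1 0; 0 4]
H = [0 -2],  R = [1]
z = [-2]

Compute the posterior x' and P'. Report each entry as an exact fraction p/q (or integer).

x' = [1, 1]
P' = [1490/133 -25/133; -25/133 33/133]

x̄ = F·x = [1, 1]
P̄ = F·P·Fᵀ + Q = [30 -25; -25 33]
y = z − H·x̄ = [0]
S = H·P̄·Hᵀ + R = [133]
K = P̄·Hᵀ·S⁻¹ = [50/133; -66/133]
x' = x̄ + K·y = [1, 1]
P' = (I − K·H)·P̄ = [1490/133 -25/133; -25/133 33/133]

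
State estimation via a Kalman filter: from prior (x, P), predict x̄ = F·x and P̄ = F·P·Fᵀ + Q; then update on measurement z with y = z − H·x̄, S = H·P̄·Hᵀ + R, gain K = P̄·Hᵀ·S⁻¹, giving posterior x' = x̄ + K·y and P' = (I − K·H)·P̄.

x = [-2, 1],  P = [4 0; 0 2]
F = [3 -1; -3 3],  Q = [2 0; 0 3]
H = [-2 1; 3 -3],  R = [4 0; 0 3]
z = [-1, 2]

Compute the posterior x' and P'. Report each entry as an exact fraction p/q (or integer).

x' = [1917/4109, -93/587]
P' = [6868/4109 1008/587; 1008/587 1212/587]

x̄ = F·x = [-7, 9]
P̄ = F·P·Fᵀ + Q = [40 -42; -42 57]
y = z − H·x̄ = [-24, 50]
S = H·P̄·Hᵀ + R = [389 -789; -789 1632]
K = P̄·Hᵀ·S⁻¹ = [-1670/4109 -188/4109; -201/587 -204/587]
x' = x̄ + K·y = [1917/4109, -93/587]
P' = (I − K·H)·P̄ = [6868/4109 1008/587; 1008/587 1212/587]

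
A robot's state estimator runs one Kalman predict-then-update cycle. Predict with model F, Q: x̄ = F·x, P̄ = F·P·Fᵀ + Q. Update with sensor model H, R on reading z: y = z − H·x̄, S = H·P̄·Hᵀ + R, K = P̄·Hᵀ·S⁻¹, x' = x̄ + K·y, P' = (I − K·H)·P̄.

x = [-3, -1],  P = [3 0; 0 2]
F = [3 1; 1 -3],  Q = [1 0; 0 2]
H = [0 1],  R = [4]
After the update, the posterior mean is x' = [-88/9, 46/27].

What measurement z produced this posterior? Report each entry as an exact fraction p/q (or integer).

x̄ = F·x = [-10, 0]
P̄ = F·P·Fᵀ + Q = [30 3; 3 23]
S = H·P̄·Hᵀ + R = [27]
K = P̄·Hᵀ·S⁻¹ = [1/9; 23/27]
x' − x̄ = [2/9, 46/27] = K·y
y = (KᵀK)⁻¹·Kᵀ·(x' − x̄) = [2]
z = y + H·x̄ = [2] + [0] = [2]

z = [2]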